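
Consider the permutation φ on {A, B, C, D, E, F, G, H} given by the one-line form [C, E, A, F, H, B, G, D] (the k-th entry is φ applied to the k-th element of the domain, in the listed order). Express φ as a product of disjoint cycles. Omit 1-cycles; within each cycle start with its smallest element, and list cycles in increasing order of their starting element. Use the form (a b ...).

(A C)(B E H D F)

From A: A → C → A, closing the cycle (A C).
Repeating from the next unused element and collecting all non-trivial cycles gives (A C)(B E H D F).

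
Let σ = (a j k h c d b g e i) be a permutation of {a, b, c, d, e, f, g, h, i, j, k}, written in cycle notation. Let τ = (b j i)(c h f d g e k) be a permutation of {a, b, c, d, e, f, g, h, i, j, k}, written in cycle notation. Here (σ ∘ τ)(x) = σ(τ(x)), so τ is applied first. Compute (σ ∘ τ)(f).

b

First apply τ: τ(f) = d, then σ(d) = b. Thus (σ ∘ τ)(f) = b.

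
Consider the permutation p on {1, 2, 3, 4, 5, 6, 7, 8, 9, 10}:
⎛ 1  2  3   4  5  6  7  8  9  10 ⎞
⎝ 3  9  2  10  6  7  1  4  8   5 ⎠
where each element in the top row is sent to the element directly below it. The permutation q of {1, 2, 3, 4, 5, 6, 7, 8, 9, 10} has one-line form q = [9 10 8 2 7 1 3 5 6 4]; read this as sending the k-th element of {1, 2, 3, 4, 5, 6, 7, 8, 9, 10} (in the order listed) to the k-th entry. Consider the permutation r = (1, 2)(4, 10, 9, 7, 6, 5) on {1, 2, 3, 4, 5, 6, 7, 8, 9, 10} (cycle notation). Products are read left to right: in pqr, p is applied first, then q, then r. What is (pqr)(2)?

5

(pqr)(2) = r(q(p(2))). p(2) = 9, then q(9) = 6, then r(6) = 5, so the result is 5.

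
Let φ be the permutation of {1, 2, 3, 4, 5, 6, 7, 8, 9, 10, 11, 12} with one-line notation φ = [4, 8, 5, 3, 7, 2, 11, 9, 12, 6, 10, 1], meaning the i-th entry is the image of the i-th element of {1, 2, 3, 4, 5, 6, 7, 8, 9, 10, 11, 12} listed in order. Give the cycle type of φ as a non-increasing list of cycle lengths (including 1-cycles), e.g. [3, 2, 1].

The disjoint cycles are (1 4 3 5 7 11 10 6 2 8 9 12), with lengths 12 in non-increasing order.

[12]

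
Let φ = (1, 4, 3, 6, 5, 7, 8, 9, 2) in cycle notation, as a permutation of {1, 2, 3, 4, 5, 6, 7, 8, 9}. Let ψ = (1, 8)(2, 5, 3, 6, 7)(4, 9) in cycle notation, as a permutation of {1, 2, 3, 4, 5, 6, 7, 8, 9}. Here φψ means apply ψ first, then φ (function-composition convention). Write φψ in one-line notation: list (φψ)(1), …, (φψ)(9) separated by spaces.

9 7 5 2 6 8 1 4 3

(φψ)(x) = φ(ψ(x)). Computing each image: φ(ψ(1)) = φ(8) = 9, φ(ψ(2)) = φ(5) = 7, φ(ψ(3)) = φ(6) = 5, φ(ψ(4)) = φ(9) = 2, φ(ψ(5)) = φ(3) = 6, φ(ψ(6)) = φ(7) = 8, φ(ψ(7)) = φ(2) = 1, φ(ψ(8)) = φ(1) = 4, φ(ψ(9)) = φ(4) = 3.
Hence φψ = [9 7 5 2 6 8 1 4 3].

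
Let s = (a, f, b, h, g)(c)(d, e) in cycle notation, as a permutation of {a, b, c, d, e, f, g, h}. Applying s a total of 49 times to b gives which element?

b lies in the 5-cycle (a, f, b, h, g).
On a 5-cycle, s^5 is the identity, so s^49 = s^4 there (49 ≡ 4 mod 5).
Advancing 4 steps from b: b → h → g → a → f.

f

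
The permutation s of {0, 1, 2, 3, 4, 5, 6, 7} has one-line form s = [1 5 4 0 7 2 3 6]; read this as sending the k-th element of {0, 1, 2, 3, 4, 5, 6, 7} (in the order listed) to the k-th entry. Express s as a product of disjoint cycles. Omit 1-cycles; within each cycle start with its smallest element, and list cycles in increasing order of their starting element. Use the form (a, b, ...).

(0, 1, 5, 2, 4, 7, 6, 3)

Start at 0 and follow images: 0 → 1 → 5 → 2 → 4 → 7 → 6 → 3 → 0, giving the cycle (0, 1, 5, 2, 4, 7, 6, 3).
Continuing from each remaining unvisited element yields (0, 1, 5, 2, 4, 7, 6, 3).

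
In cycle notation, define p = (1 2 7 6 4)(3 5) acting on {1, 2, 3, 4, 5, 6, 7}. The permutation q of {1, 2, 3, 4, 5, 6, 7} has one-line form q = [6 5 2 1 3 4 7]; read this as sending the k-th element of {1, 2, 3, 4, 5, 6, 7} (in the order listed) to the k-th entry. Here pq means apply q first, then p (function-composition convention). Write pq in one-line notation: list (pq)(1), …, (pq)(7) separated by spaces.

4 3 7 2 5 1 6

(pq)(x) = p(q(x)). Computing each image: p(q(1)) = p(6) = 4, p(q(2)) = p(5) = 3, p(q(3)) = p(2) = 7, p(q(4)) = p(1) = 2, p(q(5)) = p(3) = 5, p(q(6)) = p(4) = 1, p(q(7)) = p(7) = 6.
Hence pq = [4 3 7 2 5 1 6].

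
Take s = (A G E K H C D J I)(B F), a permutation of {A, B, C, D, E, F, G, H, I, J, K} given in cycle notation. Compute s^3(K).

D

K lies in the 9-cycle (A G E K H C D J I).
Stepping 3 places around the cycle: K → H → C → D.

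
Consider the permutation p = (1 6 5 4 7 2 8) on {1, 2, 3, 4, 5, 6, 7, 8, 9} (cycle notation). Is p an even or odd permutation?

The cycle lengths are 7, 1, 1.
A cycle is odd iff its length is even; p has 0 even-length cycles, so sgn(p) = (−1)^0 and p is even.

even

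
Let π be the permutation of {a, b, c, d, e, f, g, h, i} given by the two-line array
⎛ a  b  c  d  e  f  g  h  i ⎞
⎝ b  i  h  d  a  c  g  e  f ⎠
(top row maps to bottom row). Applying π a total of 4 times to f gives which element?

a

Tracing f → c → … returns to f after 7 steps, so f lies in a 7-cycle (a, b, i, f, c, h, e).
Advancing 4 steps from f: f → c → h → e → a.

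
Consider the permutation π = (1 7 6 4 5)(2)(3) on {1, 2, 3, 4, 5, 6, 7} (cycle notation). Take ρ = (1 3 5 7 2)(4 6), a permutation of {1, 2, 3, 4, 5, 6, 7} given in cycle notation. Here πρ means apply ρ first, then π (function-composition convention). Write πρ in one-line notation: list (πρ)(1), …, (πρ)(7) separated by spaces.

3 7 1 4 6 5 2

(πρ)(x) = π(ρ(x)). Computing each image: π(ρ(1)) = π(3) = 3, π(ρ(2)) = π(1) = 7, π(ρ(3)) = π(5) = 1, π(ρ(4)) = π(6) = 4, π(ρ(5)) = π(7) = 6, π(ρ(6)) = π(4) = 5, π(ρ(7)) = π(2) = 2.
Hence πρ = [3 7 1 4 6 5 2].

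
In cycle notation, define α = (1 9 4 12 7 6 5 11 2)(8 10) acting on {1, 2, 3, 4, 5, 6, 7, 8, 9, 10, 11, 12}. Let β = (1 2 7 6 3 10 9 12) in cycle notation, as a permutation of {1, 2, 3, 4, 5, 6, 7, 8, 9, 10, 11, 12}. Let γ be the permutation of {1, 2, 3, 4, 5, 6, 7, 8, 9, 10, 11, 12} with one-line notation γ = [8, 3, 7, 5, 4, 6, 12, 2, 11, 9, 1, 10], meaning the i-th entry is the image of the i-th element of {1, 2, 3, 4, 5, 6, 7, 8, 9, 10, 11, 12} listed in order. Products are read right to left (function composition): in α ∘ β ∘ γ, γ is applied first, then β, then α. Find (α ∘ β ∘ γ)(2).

8

(α ∘ β ∘ γ)(2) = α(β(γ(2))). γ(2) = 3, then β(3) = 10, then α(10) = 8, so the result is 8.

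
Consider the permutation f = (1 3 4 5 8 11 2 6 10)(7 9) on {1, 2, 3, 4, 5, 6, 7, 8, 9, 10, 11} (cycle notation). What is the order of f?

The cycle type of f is (9, 2).
The order is lcm(9, 2) = 18.

18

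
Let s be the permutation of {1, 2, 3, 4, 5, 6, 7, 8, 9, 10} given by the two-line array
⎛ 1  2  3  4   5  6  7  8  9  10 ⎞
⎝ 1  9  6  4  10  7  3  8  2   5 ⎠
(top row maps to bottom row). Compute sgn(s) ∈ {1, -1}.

In disjoint-cycle form the cycle lengths are 3, 2, 2, 1, 1, 1.
A cycle is odd iff its length is even; s has 2 even-length cycles, so sgn(s) = (−1)^2 and s is even.

1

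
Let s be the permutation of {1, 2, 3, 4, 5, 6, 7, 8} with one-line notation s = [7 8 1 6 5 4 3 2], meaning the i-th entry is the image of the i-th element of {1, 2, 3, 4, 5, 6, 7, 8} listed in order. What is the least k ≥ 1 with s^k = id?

The disjoint-cycle form of s has cycle lengths 3, 2, 2, 1.
The order is lcm(3, 2, 2) = 6.

6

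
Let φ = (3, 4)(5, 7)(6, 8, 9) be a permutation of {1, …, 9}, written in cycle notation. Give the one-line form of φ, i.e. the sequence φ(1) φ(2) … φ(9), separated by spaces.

1 2 4 3 7 8 5 9 6

Each element maps to the next entry in its cycle (wrapping to the front): 1→1, 2→2, 3→4, 4→3, 5→7, 6→8, 7→5, 8→9, 9→6.
Listing these in domain order gives 1 2 4 3 7 8 5 9 6.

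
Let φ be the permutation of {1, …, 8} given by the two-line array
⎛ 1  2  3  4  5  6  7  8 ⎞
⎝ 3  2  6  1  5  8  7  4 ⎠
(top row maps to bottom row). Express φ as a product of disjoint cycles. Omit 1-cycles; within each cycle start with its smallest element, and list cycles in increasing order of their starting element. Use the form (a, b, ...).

From 1: 1 → 3 → 6 → 8 → 4 → 1, closing the cycle (1, 3, 6, 8, 4).
Continuing from each remaining unvisited element yields (1, 3, 6, 8, 4).

(1, 3, 6, 8, 4)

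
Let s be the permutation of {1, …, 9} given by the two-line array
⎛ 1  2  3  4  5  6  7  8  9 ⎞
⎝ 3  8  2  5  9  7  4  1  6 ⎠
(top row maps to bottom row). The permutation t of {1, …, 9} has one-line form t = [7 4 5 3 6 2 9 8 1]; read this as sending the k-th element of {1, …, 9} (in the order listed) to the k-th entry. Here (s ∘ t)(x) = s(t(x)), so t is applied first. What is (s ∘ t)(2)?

5

First apply t: t(2) = 4, then s(4) = 5. Thus (s ∘ t)(2) = 5.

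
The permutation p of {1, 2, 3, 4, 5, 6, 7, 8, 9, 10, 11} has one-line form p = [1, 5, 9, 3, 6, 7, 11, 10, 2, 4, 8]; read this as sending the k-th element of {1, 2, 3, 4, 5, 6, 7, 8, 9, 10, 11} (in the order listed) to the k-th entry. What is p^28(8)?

7

Tracing 8 → 10 → … returns to 8 after 10 steps, so 8 lies in a 10-cycle (2 5 6 7 11 8 10 4 3 9).
Powers repeat with period 10 on this cycle, and 28 mod 10 = 8, so p^28(8) = p^8(8).
Advancing 8 steps from 8: 8 → 10 → 4 → 3 → 9 → 2 → 5 → 6 → 7.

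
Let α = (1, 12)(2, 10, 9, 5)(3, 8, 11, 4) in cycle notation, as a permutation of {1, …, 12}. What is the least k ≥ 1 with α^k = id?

The cycle type of α is (4, 4, 2, 1, 1).
The order of α is the least common multiple of its cycle lengths: lcm(4, 4, 2) = 4.

4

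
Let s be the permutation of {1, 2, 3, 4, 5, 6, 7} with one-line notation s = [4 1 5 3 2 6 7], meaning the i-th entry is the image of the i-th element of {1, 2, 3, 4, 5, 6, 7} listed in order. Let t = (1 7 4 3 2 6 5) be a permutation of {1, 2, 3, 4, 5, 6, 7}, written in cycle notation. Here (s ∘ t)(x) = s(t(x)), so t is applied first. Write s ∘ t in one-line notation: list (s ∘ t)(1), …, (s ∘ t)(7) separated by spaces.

For each element, apply t then s: 1 → 7 → 7; 2 → 6 → 6; 3 → 2 → 1; 4 → 3 → 5; 5 → 1 → 4; 6 → 5 → 2; 7 → 4 → 3.
So s ∘ t in one-line form is 7 6 1 5 4 2 3.

7 6 1 5 4 2 3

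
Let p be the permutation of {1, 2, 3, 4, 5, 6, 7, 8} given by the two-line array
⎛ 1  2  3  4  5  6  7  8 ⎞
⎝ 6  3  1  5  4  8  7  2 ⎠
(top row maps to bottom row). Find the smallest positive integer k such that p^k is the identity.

Writing p as disjoint cycles, the cycle lengths are 5, 2, 1.
The order of p is the least common multiple of its cycle lengths: lcm(5, 2) = 10.

10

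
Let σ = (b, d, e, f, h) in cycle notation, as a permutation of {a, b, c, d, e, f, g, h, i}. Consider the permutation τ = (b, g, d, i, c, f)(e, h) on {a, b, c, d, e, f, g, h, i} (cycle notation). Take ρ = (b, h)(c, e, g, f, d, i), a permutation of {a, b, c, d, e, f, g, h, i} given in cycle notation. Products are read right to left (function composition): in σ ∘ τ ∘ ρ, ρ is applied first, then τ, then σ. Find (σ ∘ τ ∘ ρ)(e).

e

Chase e: ρ(e) = g; τ(g) = d; σ(d) = e. Hence (σ ∘ τ ∘ ρ)(e) = e.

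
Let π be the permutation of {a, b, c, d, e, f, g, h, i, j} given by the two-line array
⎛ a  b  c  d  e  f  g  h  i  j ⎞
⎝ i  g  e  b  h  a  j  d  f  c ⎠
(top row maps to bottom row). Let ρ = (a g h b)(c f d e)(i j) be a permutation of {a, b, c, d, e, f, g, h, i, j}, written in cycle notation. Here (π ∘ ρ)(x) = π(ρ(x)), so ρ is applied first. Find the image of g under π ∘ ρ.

d

ρ(g) = h, then π(h) = d; composing gives (π ∘ ρ)(g) = d.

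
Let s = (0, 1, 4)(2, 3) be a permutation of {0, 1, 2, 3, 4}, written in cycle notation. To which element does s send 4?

0

Within (0, 1, 4), 4 ↦ 0.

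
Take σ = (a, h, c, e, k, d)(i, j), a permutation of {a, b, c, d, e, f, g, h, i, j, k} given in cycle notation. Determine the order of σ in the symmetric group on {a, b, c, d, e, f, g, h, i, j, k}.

The disjoint cycles have lengths 6, 2, 1, 1, 1.
The order is lcm(6, 2) = 6.

6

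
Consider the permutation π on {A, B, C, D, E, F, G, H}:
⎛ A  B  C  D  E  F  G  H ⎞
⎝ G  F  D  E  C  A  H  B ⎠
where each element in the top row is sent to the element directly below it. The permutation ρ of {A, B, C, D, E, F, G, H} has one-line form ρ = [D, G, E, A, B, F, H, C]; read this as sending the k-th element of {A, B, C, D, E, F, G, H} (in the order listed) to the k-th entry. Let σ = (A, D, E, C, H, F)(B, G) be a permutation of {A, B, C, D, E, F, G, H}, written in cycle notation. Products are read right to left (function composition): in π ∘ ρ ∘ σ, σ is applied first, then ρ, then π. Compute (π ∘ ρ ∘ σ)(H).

A

(π ∘ ρ ∘ σ)(H) = π(ρ(σ(H))). σ(H) = F, then ρ(F) = F, then π(F) = A, so the result is A.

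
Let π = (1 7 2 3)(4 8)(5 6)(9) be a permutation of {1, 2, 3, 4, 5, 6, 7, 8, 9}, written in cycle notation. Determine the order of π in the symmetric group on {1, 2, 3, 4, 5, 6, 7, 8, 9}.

The cycle type of π is (4, 2, 2, 1).
Since disjoint cycles commute, ord(π) = lcm(4, 2, 2) = 4.

4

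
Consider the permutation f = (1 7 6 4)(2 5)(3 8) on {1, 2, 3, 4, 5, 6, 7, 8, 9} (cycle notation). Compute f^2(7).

4

7 lies in the 4-cycle (1 7 6 4).
Stepping 2 places around the cycle: 7 → 6 → 4.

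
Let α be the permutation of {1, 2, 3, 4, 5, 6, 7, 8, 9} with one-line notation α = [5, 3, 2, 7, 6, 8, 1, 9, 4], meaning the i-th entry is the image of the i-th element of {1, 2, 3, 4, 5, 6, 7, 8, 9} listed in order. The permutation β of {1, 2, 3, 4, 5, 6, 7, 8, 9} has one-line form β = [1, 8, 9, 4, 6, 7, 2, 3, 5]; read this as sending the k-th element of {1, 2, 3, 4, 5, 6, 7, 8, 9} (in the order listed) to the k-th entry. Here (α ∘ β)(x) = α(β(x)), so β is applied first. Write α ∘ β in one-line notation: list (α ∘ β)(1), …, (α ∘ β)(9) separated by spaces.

For each element, apply β then α: 1 → 1 → 5; 2 → 8 → 9; 3 → 9 → 4; 4 → 4 → 7; 5 → 6 → 8; 6 → 7 → 1; 7 → 2 → 3; 8 → 3 → 2; 9 → 5 → 6.
Collecting the images, α ∘ β = [5 9 4 7 8 1 3 2 6].

5 9 4 7 8 1 3 2 6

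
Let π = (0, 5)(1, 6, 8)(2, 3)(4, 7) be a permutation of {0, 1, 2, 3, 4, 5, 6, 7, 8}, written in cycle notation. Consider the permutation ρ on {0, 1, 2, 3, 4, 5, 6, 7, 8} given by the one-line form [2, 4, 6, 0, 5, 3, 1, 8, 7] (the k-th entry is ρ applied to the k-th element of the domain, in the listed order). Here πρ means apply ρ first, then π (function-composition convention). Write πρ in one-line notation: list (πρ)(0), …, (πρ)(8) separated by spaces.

3 7 8 5 0 2 6 1 4

(πρ)(x) = π(ρ(x)). Computing each image: π(ρ(0)) = π(2) = 3, π(ρ(1)) = π(4) = 7, π(ρ(2)) = π(6) = 8, π(ρ(3)) = π(0) = 5, π(ρ(4)) = π(5) = 0, π(ρ(5)) = π(3) = 2, π(ρ(6)) = π(1) = 6, π(ρ(7)) = π(8) = 1, π(ρ(8)) = π(7) = 4.
Hence πρ = [3 7 8 5 0 2 6 1 4].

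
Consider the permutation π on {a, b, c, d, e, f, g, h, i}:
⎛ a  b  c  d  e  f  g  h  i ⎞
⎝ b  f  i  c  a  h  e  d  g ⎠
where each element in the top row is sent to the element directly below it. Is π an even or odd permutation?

In disjoint-cycle form the cycle lengths are 9.
A cycle is odd iff its length is even; π has 0 even-length cycles, so sgn(π) = (−1)^0 and π is even.

even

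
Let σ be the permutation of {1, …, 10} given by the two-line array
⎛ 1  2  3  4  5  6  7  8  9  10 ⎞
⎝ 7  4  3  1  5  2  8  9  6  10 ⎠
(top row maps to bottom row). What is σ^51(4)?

7

Tracing 4 → 1 → … returns to 4 after 7 steps, so 4 lies in a 7-cycle (1 7 8 9 6 2 4).
On a 7-cycle, σ^7 is the identity, so σ^51 = σ^2 there (51 ≡ 2 mod 7).
Advancing 2 steps from 4: 4 → 1 → 7.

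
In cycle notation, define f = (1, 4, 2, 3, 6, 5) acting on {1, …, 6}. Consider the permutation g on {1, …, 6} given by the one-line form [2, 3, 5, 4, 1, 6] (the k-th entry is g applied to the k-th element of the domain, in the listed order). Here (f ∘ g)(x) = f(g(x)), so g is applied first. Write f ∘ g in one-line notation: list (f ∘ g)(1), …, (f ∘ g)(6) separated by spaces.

3 6 1 2 4 5

(f ∘ g)(x) = f(g(x)). Computing each image: f(g(1)) = f(2) = 3, f(g(2)) = f(3) = 6, f(g(3)) = f(5) = 1, f(g(4)) = f(4) = 2, f(g(5)) = f(1) = 4, f(g(6)) = f(6) = 5.
Hence f ∘ g = [3 6 1 2 4 5].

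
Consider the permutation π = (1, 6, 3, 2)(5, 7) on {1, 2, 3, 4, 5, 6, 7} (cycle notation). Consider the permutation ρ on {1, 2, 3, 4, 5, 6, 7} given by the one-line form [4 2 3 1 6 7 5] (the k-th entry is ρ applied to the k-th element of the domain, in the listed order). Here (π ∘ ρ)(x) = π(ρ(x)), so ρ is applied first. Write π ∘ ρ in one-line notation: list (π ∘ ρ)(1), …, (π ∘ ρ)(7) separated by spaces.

4 1 2 6 3 5 7

Chase each element through ρ then π: 1 → 4 → 4; 2 → 2 → 1; 3 → 3 → 2; 4 → 1 → 6; 5 → 6 → 3; 6 → 7 → 5; 7 → 5 → 7.
Collecting the images, π ∘ ρ = [4 1 2 6 3 5 7].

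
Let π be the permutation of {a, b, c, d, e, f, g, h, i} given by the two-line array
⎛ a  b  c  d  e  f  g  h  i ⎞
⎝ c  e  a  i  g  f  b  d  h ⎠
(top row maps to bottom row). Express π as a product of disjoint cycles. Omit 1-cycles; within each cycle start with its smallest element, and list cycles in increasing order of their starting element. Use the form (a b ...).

(a c)(b e g)(d i h)

Start at a and follow images: a → c → a, giving the cycle (a c).
Continuing from each remaining unvisited element yields (a c)(b e g)(d i h).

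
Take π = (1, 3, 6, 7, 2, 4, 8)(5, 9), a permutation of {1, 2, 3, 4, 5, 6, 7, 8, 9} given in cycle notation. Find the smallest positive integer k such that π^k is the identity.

14

The cycle type of π is (7, 2).
The order is lcm(7, 2) = 14.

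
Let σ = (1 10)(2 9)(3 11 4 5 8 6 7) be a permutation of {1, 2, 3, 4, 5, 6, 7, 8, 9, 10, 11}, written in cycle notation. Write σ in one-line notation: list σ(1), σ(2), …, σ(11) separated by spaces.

10 9 11 5 8 7 3 6 2 1 4

Image by image: 1↦10, 2↦9, 3↦11, 4↦5, 5↦8, 6↦7, 7↦3, 8↦6, 9↦2, 10↦1, 11↦4.
Listing these in domain order gives 10 9 11 5 8 7 3 6 2 1 4.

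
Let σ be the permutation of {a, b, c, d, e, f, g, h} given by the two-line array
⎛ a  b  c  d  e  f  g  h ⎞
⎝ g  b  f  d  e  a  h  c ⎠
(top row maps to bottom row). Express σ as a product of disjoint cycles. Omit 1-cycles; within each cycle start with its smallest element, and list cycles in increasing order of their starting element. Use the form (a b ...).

(a g h c f)

Iterating σ from a gives a → g → h → c → f → a; that is the 5-cycle (a g h c f).
Continuing from each remaining unvisited element yields (a g h c f).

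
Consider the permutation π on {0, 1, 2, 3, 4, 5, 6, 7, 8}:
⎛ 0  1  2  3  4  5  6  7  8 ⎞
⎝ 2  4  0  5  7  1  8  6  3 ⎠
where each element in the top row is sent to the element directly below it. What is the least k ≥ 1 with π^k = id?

14

Decomposing into disjoint cycles gives cycle lengths 7, 2.
The order of π is the least common multiple of its cycle lengths: lcm(7, 2) = 14.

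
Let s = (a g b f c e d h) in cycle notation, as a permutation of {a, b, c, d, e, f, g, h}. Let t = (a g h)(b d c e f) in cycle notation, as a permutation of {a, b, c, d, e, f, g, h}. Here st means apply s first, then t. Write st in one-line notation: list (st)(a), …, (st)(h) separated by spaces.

h b f a c e d g

(st)(x) = t(s(x)). Computing each image: t(s(a)) = t(g) = h, t(s(b)) = t(f) = b, t(s(c)) = t(e) = f, t(s(d)) = t(h) = a, t(s(e)) = t(d) = c, t(s(f)) = t(c) = e, t(s(g)) = t(b) = d, t(s(h)) = t(a) = g.
Hence st = [h b f a c e d g].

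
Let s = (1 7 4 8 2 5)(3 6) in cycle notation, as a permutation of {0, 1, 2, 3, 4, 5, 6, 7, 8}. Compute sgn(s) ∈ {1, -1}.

1

The cycle lengths are 6, 2, 1.
A cycle is odd iff its length is even; s has 2 even-length cycles, so sgn(s) = (−1)^2 and s is even.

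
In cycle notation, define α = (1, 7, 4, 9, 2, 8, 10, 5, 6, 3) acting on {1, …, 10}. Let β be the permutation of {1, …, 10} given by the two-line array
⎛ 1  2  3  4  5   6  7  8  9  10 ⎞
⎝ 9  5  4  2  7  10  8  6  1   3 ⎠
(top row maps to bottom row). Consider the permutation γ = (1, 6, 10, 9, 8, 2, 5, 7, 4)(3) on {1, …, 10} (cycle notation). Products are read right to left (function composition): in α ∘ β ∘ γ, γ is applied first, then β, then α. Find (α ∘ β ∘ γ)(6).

1

Apply the permutations in order: γ(6) = 10, then β(10) = 3, then α(3) = 1. So (α ∘ β ∘ γ)(6) = 1.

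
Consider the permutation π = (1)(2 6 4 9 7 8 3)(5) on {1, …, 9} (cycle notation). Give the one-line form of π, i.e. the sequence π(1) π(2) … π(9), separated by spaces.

1 6 2 9 5 4 8 3 7

Reading each image from the cycles: 1↦1, 2↦6, 3↦2, 4↦9, 5↦5, 6↦4, 7↦8, 8↦3, 9↦7.
So the one-line form is 1 6 2 9 5 4 8 3 7.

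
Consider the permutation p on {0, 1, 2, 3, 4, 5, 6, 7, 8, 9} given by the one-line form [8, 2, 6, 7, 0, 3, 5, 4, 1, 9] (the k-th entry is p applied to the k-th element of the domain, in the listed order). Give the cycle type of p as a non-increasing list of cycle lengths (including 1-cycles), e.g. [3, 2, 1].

The disjoint cycles are (0, 8, 1, 2, 6, 5, 3, 7, 4)(9), with lengths 9, 1 in non-increasing order.

[9, 1]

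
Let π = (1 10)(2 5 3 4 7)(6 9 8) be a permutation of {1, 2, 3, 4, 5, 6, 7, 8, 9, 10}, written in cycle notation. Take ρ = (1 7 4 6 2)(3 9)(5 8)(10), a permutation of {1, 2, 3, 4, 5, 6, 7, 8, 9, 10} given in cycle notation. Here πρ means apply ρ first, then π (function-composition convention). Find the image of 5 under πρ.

(πρ)(5) = π(ρ(5)). ρ(5) = 8, then π(8) = 6. So (πρ)(5) = 6.

6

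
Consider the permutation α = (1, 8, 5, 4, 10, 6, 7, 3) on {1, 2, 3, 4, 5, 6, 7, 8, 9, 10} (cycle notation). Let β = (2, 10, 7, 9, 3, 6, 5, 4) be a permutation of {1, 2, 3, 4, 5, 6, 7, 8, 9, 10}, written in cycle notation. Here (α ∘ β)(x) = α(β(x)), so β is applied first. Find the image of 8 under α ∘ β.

5

(α ∘ β)(8) = α(β(8)). β(8) = 8, then α(8) = 5. So (α ∘ β)(8) = 5.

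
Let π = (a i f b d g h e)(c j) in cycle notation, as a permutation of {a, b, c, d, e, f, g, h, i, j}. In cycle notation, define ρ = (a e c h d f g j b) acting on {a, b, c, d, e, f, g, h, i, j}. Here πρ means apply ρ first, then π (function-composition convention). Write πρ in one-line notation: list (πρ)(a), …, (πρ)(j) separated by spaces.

a i e b j h c g f d

(πρ)(x) = π(ρ(x)). Computing each image: π(ρ(a)) = π(e) = a, π(ρ(b)) = π(a) = i, π(ρ(c)) = π(h) = e, π(ρ(d)) = π(f) = b, π(ρ(e)) = π(c) = j, π(ρ(f)) = π(g) = h, π(ρ(g)) = π(j) = c, π(ρ(h)) = π(d) = g, π(ρ(i)) = π(i) = f, π(ρ(j)) = π(b) = d.
Hence πρ = [a i e b j h c g f d].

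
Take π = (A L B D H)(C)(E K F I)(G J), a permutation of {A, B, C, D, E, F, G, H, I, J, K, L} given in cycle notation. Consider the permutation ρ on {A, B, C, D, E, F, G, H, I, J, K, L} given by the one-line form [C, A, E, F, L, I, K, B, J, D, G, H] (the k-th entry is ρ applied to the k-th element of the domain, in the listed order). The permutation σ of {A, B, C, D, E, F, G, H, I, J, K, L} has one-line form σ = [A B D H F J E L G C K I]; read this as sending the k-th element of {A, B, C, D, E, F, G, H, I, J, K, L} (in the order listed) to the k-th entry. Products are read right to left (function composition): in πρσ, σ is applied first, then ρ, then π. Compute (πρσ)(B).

L

(πρσ)(B) = π(ρ(σ(B))). σ(B) = B, then ρ(B) = A, then π(A) = L, so the result is L.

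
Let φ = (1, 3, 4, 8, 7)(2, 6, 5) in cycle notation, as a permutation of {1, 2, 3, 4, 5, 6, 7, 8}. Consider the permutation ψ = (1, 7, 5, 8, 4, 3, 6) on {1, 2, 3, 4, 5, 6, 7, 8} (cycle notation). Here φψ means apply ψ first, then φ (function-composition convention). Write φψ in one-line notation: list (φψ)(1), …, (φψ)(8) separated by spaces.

(φψ)(x) = φ(ψ(x)). Computing each image: φ(ψ(1)) = φ(7) = 1, φ(ψ(2)) = φ(2) = 6, φ(ψ(3)) = φ(6) = 5, φ(ψ(4)) = φ(3) = 4, φ(ψ(5)) = φ(8) = 7, φ(ψ(6)) = φ(1) = 3, φ(ψ(7)) = φ(5) = 2, φ(ψ(8)) = φ(4) = 8.
Hence φψ = [1 6 5 4 7 3 2 8].

1 6 5 4 7 3 2 8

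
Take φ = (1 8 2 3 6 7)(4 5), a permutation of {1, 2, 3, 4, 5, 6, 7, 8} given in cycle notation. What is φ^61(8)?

8 lies in the 6-cycle (1 8 2 3 6 7).
Powers repeat with period 6 on this cycle, and 61 mod 6 = 1, so φ^61(8) = φ^1(8).
Advancing 1 step from 8: 8 → 2.

2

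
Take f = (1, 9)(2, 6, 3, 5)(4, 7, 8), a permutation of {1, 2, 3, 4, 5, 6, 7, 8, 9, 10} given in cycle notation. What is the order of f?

12

The cycle type of f is (4, 3, 2, 1).
The order of f is the least common multiple of its cycle lengths: lcm(4, 3, 2) = 12.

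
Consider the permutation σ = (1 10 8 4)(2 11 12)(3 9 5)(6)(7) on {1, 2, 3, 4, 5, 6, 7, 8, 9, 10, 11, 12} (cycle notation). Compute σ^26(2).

12

2 lies in the 3-cycle (2 11 12).
Since the cycle has length 3, σ^26 acts on it the same as σ^2 (26 mod 3 = 2).
Advancing 2 steps from 2: 2 → 11 → 12.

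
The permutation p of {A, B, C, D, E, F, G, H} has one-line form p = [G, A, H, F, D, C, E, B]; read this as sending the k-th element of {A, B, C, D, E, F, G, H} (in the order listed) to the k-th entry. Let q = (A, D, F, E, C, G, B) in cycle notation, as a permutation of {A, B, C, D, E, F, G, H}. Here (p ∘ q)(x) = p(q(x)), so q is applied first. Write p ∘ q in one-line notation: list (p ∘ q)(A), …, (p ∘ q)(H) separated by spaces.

(p ∘ q)(x) = p(q(x)). Computing each image: p(q(A)) = p(D) = F, p(q(B)) = p(A) = G, p(q(C)) = p(G) = E, p(q(D)) = p(F) = C, p(q(E)) = p(C) = H, p(q(F)) = p(E) = D, p(q(G)) = p(B) = A, p(q(H)) = p(H) = B.
Hence p ∘ q = [F G E C H D A B].

F G E C H D A B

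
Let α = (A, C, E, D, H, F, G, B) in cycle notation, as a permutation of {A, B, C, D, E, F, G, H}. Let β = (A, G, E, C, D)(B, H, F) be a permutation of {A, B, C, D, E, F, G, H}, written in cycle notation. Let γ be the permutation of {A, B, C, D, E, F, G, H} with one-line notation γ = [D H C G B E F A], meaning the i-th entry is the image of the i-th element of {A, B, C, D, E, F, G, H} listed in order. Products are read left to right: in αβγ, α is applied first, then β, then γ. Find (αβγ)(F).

Apply the permutations in order: α(F) = G, then β(G) = E, then γ(E) = B. So (αβγ)(F) = B.

B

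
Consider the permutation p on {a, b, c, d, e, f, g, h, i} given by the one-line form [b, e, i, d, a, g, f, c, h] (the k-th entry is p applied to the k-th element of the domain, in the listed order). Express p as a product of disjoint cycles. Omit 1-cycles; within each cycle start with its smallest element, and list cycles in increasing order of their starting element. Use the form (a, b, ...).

Iterating p from a gives a → b → e → a; that is the 3-cycle (a, b, e).
Continuing from each remaining unvisited element yields (a, b, e)(c, i, h)(f, g).

(a, b, e)(c, i, h)(f, g)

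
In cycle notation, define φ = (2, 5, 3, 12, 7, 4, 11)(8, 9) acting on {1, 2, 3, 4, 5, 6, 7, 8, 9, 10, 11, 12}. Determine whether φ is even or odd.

The cycle lengths are 7, 2, 1, 1, 1.
A cycle is odd iff its length is even; φ has 1 even-length cycle, so sgn(φ) = (−1)^1 and φ is odd.

odd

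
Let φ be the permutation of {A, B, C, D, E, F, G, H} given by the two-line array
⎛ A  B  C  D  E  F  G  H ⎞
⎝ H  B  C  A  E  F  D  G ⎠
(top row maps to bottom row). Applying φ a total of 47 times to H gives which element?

Tracing H → G → … returns to H after 4 steps, so H lies in a 4-cycle (A, H, G, D).
On a 4-cycle, φ^4 is the identity, so φ^47 = φ^3 there (47 ≡ 3 mod 4).
Advancing 3 steps from H: H → G → D → A.

A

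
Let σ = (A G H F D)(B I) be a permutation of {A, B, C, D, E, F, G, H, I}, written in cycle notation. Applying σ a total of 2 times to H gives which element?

H lies in the 5-cycle (A G H F D).
Stepping 2 places around the cycle: H → F → D.

D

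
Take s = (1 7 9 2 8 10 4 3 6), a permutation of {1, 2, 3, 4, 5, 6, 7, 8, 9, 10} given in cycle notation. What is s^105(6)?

10

6 lies in the 9-cycle (1 7 9 2 8 10 4 3 6).
Powers repeat with period 9 on this cycle, and 105 mod 9 = 6, so s^105(6) = s^6(6).
Advancing 6 steps from 6: 6 → 1 → 7 → 9 → 2 → 8 → 10.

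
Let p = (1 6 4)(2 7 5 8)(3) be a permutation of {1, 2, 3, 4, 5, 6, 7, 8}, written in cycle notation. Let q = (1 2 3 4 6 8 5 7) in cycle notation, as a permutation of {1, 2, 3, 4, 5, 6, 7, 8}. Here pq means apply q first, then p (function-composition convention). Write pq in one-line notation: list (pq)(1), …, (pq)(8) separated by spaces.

7 3 1 4 5 2 6 8

(pq)(x) = p(q(x)). Computing each image: p(q(1)) = p(2) = 7, p(q(2)) = p(3) = 3, p(q(3)) = p(4) = 1, p(q(4)) = p(6) = 4, p(q(5)) = p(7) = 5, p(q(6)) = p(8) = 2, p(q(7)) = p(1) = 6, p(q(8)) = p(5) = 8.
Hence pq = [7 3 1 4 5 2 6 8].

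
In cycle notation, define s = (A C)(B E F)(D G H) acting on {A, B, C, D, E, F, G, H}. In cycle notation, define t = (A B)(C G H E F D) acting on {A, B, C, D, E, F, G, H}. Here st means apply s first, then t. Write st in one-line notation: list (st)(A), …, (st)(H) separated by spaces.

G F B H D A E C

Chase each element through s then t: A → C → G; B → E → F; C → A → B; D → G → H; E → F → D; F → B → A; G → H → E; H → D → C.
Collecting the images, st = [G F B H D A E C].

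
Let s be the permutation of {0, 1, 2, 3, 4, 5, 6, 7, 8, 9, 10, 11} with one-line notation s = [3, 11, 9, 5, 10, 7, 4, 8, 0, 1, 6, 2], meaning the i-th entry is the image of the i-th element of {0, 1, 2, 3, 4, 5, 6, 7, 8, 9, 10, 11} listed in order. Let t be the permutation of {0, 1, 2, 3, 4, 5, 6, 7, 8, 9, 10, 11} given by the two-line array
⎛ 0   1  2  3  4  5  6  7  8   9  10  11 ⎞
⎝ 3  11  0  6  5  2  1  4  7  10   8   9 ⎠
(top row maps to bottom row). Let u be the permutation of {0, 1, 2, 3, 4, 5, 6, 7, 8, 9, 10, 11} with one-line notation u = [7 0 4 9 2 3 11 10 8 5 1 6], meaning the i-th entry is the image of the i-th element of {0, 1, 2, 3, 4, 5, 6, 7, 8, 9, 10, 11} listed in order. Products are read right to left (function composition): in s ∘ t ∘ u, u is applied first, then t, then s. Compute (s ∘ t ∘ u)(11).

(s ∘ t ∘ u)(11) = s(t(u(11))). u(11) = 6, then t(6) = 1, then s(1) = 11, so the result is 11.

11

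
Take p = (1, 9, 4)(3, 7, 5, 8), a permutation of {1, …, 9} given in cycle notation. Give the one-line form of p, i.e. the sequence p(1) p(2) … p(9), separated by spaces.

Reading each image from the cycles: 1↦9, 2↦2, 3↦7, 4↦1, 5↦8, 6↦6, 7↦5, 8↦3, 9↦4.
Listing these in domain order gives 9 2 7 1 8 6 5 3 4.

9 2 7 1 8 6 5 3 4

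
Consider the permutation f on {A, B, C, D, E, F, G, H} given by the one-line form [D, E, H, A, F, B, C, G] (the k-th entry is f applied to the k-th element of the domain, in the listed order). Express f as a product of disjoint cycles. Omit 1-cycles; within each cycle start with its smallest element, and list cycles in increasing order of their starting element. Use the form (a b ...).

From A: A → D → A, closing the cycle (A D).
Continuing from each remaining unvisited element yields (A D)(B E F)(C H G).

(A D)(B E F)(C H G)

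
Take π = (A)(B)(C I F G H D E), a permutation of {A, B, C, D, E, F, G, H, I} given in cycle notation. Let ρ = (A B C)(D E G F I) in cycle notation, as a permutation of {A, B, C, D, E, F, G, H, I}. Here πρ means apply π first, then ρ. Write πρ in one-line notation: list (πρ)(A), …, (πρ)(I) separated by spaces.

(πρ)(x) = ρ(π(x)). Computing each image: ρ(π(A)) = ρ(A) = B, ρ(π(B)) = ρ(B) = C, ρ(π(C)) = ρ(I) = D, ρ(π(D)) = ρ(E) = G, ρ(π(E)) = ρ(C) = A, ρ(π(F)) = ρ(G) = F, ρ(π(G)) = ρ(H) = H, ρ(π(H)) = ρ(D) = E, ρ(π(I)) = ρ(F) = I.
Hence πρ = [B C D G A F H E I].

B C D G A F H E I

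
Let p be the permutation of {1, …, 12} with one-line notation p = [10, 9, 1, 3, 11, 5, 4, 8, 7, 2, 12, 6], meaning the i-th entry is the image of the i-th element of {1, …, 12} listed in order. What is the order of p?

Decomposing into disjoint cycles gives cycle lengths 7, 4, 1.
The order of p is the least common multiple of its cycle lengths: lcm(7, 4) = 28.

28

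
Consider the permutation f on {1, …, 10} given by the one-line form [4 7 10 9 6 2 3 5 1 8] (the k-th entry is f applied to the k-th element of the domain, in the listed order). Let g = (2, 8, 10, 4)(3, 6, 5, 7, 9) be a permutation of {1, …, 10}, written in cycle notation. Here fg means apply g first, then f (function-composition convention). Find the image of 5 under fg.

3

g(5) = 7, then f(7) = 3; composing gives (fg)(5) = 3.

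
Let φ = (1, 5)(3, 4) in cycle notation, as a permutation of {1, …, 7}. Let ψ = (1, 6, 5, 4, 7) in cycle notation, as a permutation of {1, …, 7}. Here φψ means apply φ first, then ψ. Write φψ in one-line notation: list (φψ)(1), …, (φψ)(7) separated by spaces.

4 2 7 3 6 5 1

(φψ)(x) = ψ(φ(x)). Computing each image: ψ(φ(1)) = ψ(5) = 4, ψ(φ(2)) = ψ(2) = 2, ψ(φ(3)) = ψ(4) = 7, ψ(φ(4)) = ψ(3) = 3, ψ(φ(5)) = ψ(1) = 6, ψ(φ(6)) = ψ(6) = 5, ψ(φ(7)) = ψ(7) = 1.
Hence φψ = [4 2 7 3 6 5 1].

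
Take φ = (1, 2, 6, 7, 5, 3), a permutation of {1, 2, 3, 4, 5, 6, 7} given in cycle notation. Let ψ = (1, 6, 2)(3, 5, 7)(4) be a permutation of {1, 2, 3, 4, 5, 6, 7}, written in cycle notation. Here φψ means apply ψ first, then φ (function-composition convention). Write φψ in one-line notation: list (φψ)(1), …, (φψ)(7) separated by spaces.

For each element, apply ψ then φ: 1 → 6 → 7; 2 → 1 → 2; 3 → 5 → 3; 4 → 4 → 4; 5 → 7 → 5; 6 → 2 → 6; 7 → 3 → 1.
Collecting the images, φψ = [7 2 3 4 5 6 1].

7 2 3 4 5 6 1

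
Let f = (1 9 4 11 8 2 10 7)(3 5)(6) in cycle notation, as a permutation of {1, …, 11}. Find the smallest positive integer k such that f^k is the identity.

The disjoint cycles have lengths 8, 2, 1.
Since disjoint cycles commute, ord(f) = lcm(8, 2) = 8.

8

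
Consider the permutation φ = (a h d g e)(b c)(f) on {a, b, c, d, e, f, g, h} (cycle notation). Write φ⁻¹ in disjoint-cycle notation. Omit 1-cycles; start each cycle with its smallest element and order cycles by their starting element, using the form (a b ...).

Inverting a permutation written in cycle notation just reverses the order within every cycle.
After reversing and putting each cycle's least element first, φ⁻¹ = (a e g d h)(b c).

(a e g d h)(b c)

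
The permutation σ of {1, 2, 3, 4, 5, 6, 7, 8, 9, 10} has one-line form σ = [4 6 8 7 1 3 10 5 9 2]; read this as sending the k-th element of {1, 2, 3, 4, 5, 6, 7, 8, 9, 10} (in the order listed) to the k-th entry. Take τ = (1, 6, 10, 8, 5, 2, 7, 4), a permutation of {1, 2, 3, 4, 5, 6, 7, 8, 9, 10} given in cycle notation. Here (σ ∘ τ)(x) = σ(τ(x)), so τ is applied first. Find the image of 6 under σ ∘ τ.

(σ ∘ τ)(6) = σ(τ(6)). τ(6) = 10, then σ(10) = 2. So (σ ∘ τ)(6) = 2.

2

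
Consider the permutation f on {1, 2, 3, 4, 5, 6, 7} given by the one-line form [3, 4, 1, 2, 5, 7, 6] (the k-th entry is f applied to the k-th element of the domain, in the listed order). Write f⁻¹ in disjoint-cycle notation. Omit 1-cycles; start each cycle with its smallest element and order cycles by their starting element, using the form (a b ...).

(1 3)(2 4)(6 7)

The cycle decomposition of f is (1 3)(2 4)(6 7).
Reversing each cycle (and rotating so the smallest element leads) gives f⁻¹ = (1 3)(2 4)(6 7).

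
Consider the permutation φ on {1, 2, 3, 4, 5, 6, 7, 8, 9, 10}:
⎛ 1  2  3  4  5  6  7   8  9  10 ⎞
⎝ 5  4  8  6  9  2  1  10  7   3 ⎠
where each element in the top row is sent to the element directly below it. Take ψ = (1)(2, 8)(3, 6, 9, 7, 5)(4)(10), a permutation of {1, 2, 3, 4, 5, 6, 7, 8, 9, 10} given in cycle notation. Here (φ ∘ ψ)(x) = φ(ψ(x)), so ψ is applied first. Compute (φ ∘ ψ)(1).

First apply ψ: ψ(1) = 1, then φ(1) = 5. Thus (φ ∘ ψ)(1) = 5.

5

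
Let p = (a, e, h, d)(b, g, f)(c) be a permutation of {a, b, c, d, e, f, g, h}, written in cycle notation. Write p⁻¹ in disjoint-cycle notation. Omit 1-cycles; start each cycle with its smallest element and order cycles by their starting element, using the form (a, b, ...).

(a, d, h, e)(b, f, g)

Inverting a permutation written in cycle notation just reverses the order within every cycle.
After reversing and putting each cycle's least element first, p⁻¹ = (a, d, h, e)(b, f, g).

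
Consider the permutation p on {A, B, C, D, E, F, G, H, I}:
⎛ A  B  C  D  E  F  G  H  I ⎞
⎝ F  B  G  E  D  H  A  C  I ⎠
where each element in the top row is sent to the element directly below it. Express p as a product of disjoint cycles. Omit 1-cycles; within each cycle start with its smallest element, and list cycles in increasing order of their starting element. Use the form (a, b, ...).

(A, F, H, C, G)(D, E)

Iterating p from A gives A → F → H → C → G → A; that is the 5-cycle (A, F, H, C, G).
Continuing from each remaining unvisited element yields (A, F, H, C, G)(D, E).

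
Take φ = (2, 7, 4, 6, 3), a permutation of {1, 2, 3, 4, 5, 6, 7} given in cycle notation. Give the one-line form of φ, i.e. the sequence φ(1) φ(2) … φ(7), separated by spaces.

1 7 2 6 5 3 4

Reading each image from the cycles: 1→1, 2→7, 3→2, 4→6, 5→5, 6→3, 7→4.
So the one-line form is 1 7 2 6 5 3 4.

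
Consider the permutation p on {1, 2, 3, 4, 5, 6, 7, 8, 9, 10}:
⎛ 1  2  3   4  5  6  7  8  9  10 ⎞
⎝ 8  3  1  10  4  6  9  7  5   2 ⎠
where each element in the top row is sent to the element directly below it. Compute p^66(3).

7

Tracing 3 → 1 → … returns to 3 after 9 steps, so 3 lies in a 9-cycle (1 8 7 9 5 4 10 2 3).
Powers repeat with period 9 on this cycle, and 66 mod 9 = 3, so p^66(3) = p^3(3).
Advancing 3 steps from 3: 3 → 1 → 8 → 7.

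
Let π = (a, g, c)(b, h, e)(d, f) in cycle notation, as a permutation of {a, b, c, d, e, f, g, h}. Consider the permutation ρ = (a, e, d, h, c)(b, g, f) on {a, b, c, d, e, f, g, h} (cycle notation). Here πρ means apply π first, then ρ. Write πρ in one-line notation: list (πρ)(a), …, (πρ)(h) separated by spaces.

f c e b g h a d

For each element, apply π then ρ: a → g → f; b → h → c; c → a → e; d → f → b; e → b → g; f → d → h; g → c → a; h → e → d.
Collecting the images, πρ = [f c e b g h a d].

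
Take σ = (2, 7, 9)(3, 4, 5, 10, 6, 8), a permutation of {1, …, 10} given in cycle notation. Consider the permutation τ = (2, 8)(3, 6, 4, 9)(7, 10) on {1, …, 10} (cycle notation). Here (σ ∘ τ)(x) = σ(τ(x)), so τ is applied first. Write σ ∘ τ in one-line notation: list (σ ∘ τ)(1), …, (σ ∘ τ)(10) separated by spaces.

1 3 8 2 10 5 6 7 4 9

For each element, apply τ then σ: 1 → 1 → 1; 2 → 8 → 3; 3 → 6 → 8; 4 → 9 → 2; 5 → 5 → 10; 6 → 4 → 5; 7 → 10 → 6; 8 → 2 → 7; 9 → 3 → 4; 10 → 7 → 9.
So σ ∘ τ in one-line form is 1 3 8 2 10 5 6 7 4 9.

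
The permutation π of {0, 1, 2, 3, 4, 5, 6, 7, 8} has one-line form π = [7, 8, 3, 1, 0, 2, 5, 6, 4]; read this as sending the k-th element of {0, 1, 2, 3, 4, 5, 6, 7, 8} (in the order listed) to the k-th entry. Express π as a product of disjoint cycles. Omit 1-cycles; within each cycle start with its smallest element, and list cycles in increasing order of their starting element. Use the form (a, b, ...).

(0, 7, 6, 5, 2, 3, 1, 8, 4)

Start at 0 and follow images: 0 → 7 → 6 → 5 → 2 → 3 → 1 → 8 → 4 → 0, giving the cycle (0, 7, 6, 5, 2, 3, 1, 8, 4).
Repeating from the next unused element and collecting all non-trivial cycles gives (0, 7, 6, 5, 2, 3, 1, 8, 4).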